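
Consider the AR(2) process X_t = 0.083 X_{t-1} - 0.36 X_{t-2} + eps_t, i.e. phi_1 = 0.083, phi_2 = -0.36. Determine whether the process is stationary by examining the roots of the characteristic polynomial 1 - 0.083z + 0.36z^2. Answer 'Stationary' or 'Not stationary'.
\text{Stationary}

The AR(p) characteristic polynomial is P(z) = 1 - 0.083z + 0.36z^2.
Stationarity requires all roots to lie outside the unit circle, i.e. |z| > 1 for every root.
Set 1 + (-0.083) z + (0.36) z^2 = 0, i.e. a z^2 + b z + c = 0 with a = 0.36, b = -0.083, c = 1.
Discriminant D = b^2 - 4ac = (-0.083)^2 - 4*(0.36)*1 = 0.006889 - (1.44) = -1.433111.
D < 0, so the roots are the complex-conjugate pair z = (-b +/- i sqrt(-D)) / (2a) = 0.1153 +/- 1.6627i.
For a conjugate pair |z|^2 = z * conj(z) = (product of roots) = c/a = 1/(0.36) = 2.777778, so |z| = sqrt(2.777778) = 1.6667 for both roots.
Moduli of all roots: 1.6667, 1.6667.
All moduli strictly greater than 1? Yes.
Verdict: Stationary.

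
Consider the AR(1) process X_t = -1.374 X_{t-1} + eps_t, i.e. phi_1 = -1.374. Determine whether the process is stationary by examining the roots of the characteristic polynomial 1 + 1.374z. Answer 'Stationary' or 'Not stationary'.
\text{Not stationary}

The AR(p) characteristic polynomial is P(z) = 1 + 1.374z.
Stationarity requires all roots to lie outside the unit circle, i.e. |z| > 1 for every root.
This is linear in z: 1 + (1.374) z = 0  =>  z = -1/(1.374) = -0.727802,  |z| = 0.727802.
Moduli of all roots: 0.7278.
All moduli strictly greater than 1? No.
Verdict: Not stationary.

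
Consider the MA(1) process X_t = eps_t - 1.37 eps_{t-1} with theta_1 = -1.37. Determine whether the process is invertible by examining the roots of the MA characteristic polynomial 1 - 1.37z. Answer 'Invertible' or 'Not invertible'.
\text{Not invertible}

The MA(q) characteristic polynomial is P(z) = 1 - 1.37z.
Invertibility requires all roots to lie outside the unit circle, i.e. |z| > 1 for every root.
This is linear in z: 1 + (-1.37) z = 0  =>  z = -1/(-1.37) = 0.729927,  |z| = 0.729927.
Moduli of all roots: 0.7299.
All moduli strictly greater than 1? No.
Verdict: Not invertible.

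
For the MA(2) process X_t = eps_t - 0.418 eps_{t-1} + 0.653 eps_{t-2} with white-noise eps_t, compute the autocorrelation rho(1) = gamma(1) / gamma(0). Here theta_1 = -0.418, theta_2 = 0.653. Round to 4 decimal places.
\rho(1) = -0.4315

For an MA(q) process with theta_0 = 1, the autocovariance is
  gamma(k) = sigma^2 * sum_{i=0..q-k} theta_i * theta_{i+k},
and rho(k) = gamma(k) / gamma(0). Sigma^2 cancels.
  numerator   = (1)*(-0.418) + (-0.418)*(0.653) = -0.690954.
  denominator = (1)^2 + (-0.418)^2 + (0.653)^2 = 1.601133.
  rho(1) = -0.690954 / 1.601133 = -0.4315.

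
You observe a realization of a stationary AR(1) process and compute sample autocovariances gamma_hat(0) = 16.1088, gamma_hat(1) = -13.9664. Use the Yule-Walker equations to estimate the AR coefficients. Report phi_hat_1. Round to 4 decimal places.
\hat\phi_{1} = -0.8670

The Yule-Walker equations for an AR(p) process read, in matrix form,
  Gamma_p phi = r_p,   with   (Gamma_p)_{ij} = gamma(|i - j|),
                       (r_p)_i = gamma(i),   i,j = 1..p.
Substitute the sample gammas (Toeplitz matrix and right-hand side of size 1):
  Gamma_p = [[16.1088]]
  r_p     = [-13.9664]
With p = 1 this is the single equation gamma(0) phi_1 = gamma(1):
  phi_hat_1 = gamma(1) / gamma(0) = -13.9664 / 16.1088 = -0.8670.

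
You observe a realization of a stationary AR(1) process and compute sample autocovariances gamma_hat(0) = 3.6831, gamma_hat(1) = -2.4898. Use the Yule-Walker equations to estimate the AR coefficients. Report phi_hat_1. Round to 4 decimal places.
\hat\phi_{1} = -0.6760

The Yule-Walker equations for an AR(p) process read, in matrix form,
  Gamma_p phi = r_p,   with   (Gamma_p)_{ij} = gamma(|i - j|),
                       (r_p)_i = gamma(i),   i,j = 1..p.
Substitute the sample gammas (Toeplitz matrix and right-hand side of size 1):
  Gamma_p = [[3.6831]]
  r_p     = [-2.4898]
With p = 1 this is the single equation gamma(0) phi_1 = gamma(1):
  phi_hat_1 = gamma(1) / gamma(0) = -2.4898 / 3.6831 = -0.6760.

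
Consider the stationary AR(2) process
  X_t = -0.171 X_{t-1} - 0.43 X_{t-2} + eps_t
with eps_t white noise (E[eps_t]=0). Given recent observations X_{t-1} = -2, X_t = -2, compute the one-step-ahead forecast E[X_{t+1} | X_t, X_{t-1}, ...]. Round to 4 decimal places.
E[X_{t+1} \mid \mathcal F_t] = 1.2020

For an AR(p) model X_t = c + sum_i phi_i X_{t-i} + eps_t, the
one-step-ahead conditional mean is
  E[X_{t+1} | X_t, ...] = c + sum_i phi_i X_{t+1-i}.
Substitute known values:
  E[X_{t+1} | ...] = (-0.171) * (-2) + (-0.43) * (-2)
                   = 1.2020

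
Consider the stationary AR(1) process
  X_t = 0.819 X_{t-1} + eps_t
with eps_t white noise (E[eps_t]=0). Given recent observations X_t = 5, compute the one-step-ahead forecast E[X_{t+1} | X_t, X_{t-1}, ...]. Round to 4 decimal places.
E[X_{t+1} \mid \mathcal F_t] = 4.0950

For an AR(p) model X_t = c + sum_i phi_i X_{t-i} + eps_t, the
one-step-ahead conditional mean is
  E[X_{t+1} | X_t, ...] = c + sum_i phi_i X_{t+1-i}.
Substitute known values:
  E[X_{t+1} | ...] = (0.819) * (5)
                   = 4.0950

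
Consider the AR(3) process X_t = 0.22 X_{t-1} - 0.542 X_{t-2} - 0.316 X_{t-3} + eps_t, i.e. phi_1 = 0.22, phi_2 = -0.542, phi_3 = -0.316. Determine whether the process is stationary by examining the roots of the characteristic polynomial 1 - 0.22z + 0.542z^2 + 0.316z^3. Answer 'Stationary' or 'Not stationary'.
\text{Stationary}

The AR(p) characteristic polynomial is P(z) = 1 - 0.22z + 0.542z^2 + 0.316z^3.
Stationarity requires all roots to lie outside the unit circle, i.e. |z| > 1 for every root.
Degree 3: look for a simple real root z0 first, then factor out (1 - z/z0) and solve the remaining quadratic.
Testing z0 = -2.5: P(-2.5) = 1 + (-0.22)(-2.5) + (0.542)(-2.5)^2 + (0.316)(-2.5)^3
  = 1 + (0.55) + (3.3875) + (-4.9375) = 0.  So z_0 = -2.5 is a root, |z_0| = 2.5.
Divide out the factor (1 + 0.4 z) = (1 - z/z0) (since 1/z0 = -0.4):
  P(z) = (1 + 0.4 z)(1 + (-0.62) z + (0.79) z^2)
  [check: z-coef -0.62 - (-0.4) = -0.22; z^2-coef 0.79 - (-0.4)(-0.62) = 0.542; z^3-coef -(-0.4)(0.79) = 0.316.]
Remaining roots from the quadratic factor 1 + (-0.62) z + (0.79) z^2:
  Set 1 + (-0.62) z + (0.79) z^2 = 0, i.e. a z^2 + b z + c = 0 with a = 0.79, b = -0.62, c = 1.
  Discriminant D = b^2 - 4ac = (-0.62)^2 - 4*(0.79)*1 = 0.3844 - (3.16) = -2.7756.
  D < 0, so the roots are the complex-conjugate pair z = (-b +/- i sqrt(-D)) / (2a) = 0.3924 +/- 1.0544i.
  For a conjugate pair |z|^2 = z * conj(z) = (product of roots) = c/a = 1/(0.79) = 1.265823, so |z| = sqrt(1.265823) = 1.1251 for both roots.
Moduli of all roots: 2.5000, 1.1251, 1.1251.
All moduli strictly greater than 1? Yes.
Verdict: Stationary.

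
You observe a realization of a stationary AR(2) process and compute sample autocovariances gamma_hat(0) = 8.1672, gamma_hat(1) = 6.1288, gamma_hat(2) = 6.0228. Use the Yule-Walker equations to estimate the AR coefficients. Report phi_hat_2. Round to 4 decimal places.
\hat\phi_{2} = 0.3990

The Yule-Walker equations for an AR(p) process read, in matrix form,
  Gamma_p phi = r_p,   with   (Gamma_p)_{ij} = gamma(|i - j|),
                       (r_p)_i = gamma(i),   i,j = 1..p.
Substitute the sample gammas (Toeplitz matrix and right-hand side of size 2):
  Gamma_p = [[8.1672, 6.1288], [6.1288, 8.1672]]
  r_p     = [6.1288, 6.0228]
Written out:
  8.1672 phi_1 + 6.1288 phi_2 = 6.1288
  6.1288 phi_1 + 8.1672 phi_2 = 6.0228
Solve by Cramer's rule:
  det = gamma(0)^2 - gamma(1)^2 = (8.1672)^2 - (6.1288)^2 = 66.70315584 - 37.56218944 = 29.1409664
  phi_hat_1 = [gamma(1) gamma(0) - gamma(1) gamma(2)] / det = [(6.1288)(8.1672) - (6.1288)(6.0228)] / 29.1409664 = 13.14259872 / 29.1409664 = 0.451
  phi_hat_2 = [gamma(0) gamma(2) - gamma(1)^2] / det = [(8.1672)(6.0228) - (6.1288)^2] / 29.1409664 = 11.62722272 / 29.1409664 = 0.399
So phi_hat = [0.4510, 0.3990].
Therefore phi_hat_2 = 0.3990.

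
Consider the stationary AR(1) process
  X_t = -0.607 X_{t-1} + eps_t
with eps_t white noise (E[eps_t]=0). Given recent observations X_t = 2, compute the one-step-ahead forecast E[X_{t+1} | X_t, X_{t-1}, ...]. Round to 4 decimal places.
E[X_{t+1} \mid \mathcal F_t] = -1.2140

For an AR(p) model X_t = c + sum_i phi_i X_{t-i} + eps_t, the
one-step-ahead conditional mean is
  E[X_{t+1} | X_t, ...] = c + sum_i phi_i X_{t+1-i}.
Substitute known values:
  E[X_{t+1} | ...] = (-0.607) * (2)
                   = -1.2140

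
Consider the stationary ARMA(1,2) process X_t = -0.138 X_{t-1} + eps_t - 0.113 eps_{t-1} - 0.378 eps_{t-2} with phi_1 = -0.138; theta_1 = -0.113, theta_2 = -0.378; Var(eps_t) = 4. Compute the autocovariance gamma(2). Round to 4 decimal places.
\gamma(2) = -1.4119

Multiply the model equation by X_{t-k} and take expectations. With theta_0 = psi_0 = 1 and psi_j the MA(infinity) weights, this gives
  gamma(k) - sum_i phi_i gamma(k-i) = c_k,
  c_k = sigma^2 * sum_{j=k..q} theta_j psi_{j-k}   (c_k = 0 for k > q),
using gamma(-m) = gamma(m).
psi-weights needed (psi_j = theta_j + sum_i phi_i psi_{j-i}):
  psi_1 = theta_1 + phi_1 = -0.113 + (-0.138) = -0.251
  psi_2 = theta_2 + phi_1 psi_1 = -0.378 + (-0.138)(-0.251) = -0.343362
Right-hand sides:
  c_0 = sigma^2 (1 + theta_1 psi_1 + theta_2 psi_2) = 4 * (1 + (-0.113)(-0.251) + (-0.378)(-0.343362)) = 4 * 1.158154 = 4.632615
  c_1 = sigma^2 (theta_1 + theta_2 psi_1) = 4 * (-0.113 + (-0.378)(-0.251)) = -0.072488
  c_2 = sigma^2 theta_2 = 4 * (-0.378) = -1.512
Equations for k = 0 and k = 1 (AR order 1):
  gamma(0) = phi_1 gamma(1) + c_0
  gamma(1) = phi_1 gamma(0) + c_1
Substituting the second into the first: gamma(0) (1 - phi_1^2) = c_0 + phi_1 c_1, so
  gamma(0) = (c_0 + phi_1 c_1) / (1 - phi_1^2) = (4.632615 + (-0.138)(-0.072488)) / (1 - (-0.138)^2) = 4.642619 / 0.980956 = 4.732749.
  gamma(1) = phi_1 gamma(0) + c_1 = (-0.138)(4.732749) + (-0.072488) = -0.725607.
For k = 2: gamma(2) = phi_1 gamma(1) + c_2
  = (-0.138)(-0.725607) + (-1.512) = -1.411866.
Therefore gamma(2) = -1.4119 (to 4 decimal places).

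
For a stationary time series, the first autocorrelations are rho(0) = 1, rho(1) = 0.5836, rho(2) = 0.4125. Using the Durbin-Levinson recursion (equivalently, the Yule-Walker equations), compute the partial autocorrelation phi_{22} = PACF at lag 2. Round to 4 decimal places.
\phi_{22} = 0.1091

The PACF at lag k is phi_{kk}, the last component of the solution
to the Yule-Walker system G_k phi = r_k where
  (G_k)_{ij} = rho(|i - j|), (r_k)_i = rho(i), i,j = 1..k.
Equivalently, Durbin-Levinson gives phi_{kk} iteratively:
  phi_{11} = rho(1)
  phi_{kk} = [rho(k) - sum_{j=1..k-1} phi_{k-1,j} rho(k-j)]
            / [1 - sum_{j=1..k-1} phi_{k-1,j} rho(j)],
  phi_{k,j} = phi_{k-1,j} - phi_{kk} phi_{k-1,k-j},  j = 1..k-1.
Step k = 1:
  phi_11 = rho(1) = 0.5836.
Step k = 2:
  phi_22 = [rho(2) - phi_11 rho(1)] / [1 - phi_11 rho(1)] = [0.4125 - (0.5836)(0.5836)] / [1 - (0.5836)(0.5836)]
         = 0.07191104 / 0.65941104 = 0.1091.
Therefore phi_{22} = 0.1091.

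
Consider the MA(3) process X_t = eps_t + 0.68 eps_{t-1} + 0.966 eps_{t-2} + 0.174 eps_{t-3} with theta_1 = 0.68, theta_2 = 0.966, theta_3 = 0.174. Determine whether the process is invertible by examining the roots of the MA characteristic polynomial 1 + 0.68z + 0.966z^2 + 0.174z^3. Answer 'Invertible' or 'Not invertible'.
\text{Invertible}

The MA(q) characteristic polynomial is P(z) = 1 + 0.68z + 0.966z^2 + 0.174z^3.
Invertibility requires all roots to lie outside the unit circle, i.e. |z| > 1 for every root.
Degree 3: look for a simple real root z0 first, then factor out (1 - z/z0) and solve the remaining quadratic.
Testing z0 = -5: P(-5) = 1 + (0.68)(-5) + (0.966)(-5)^2 + (0.174)(-5)^3
  = 1 + (-3.4) + (24.15) + (-21.75) = 0.  So z_0 = -5 is a root, |z_0| = 5.
Divide out the factor (1 + 0.2 z) = (1 - z/z0) (since 1/z0 = -0.2):
  P(z) = (1 + 0.2 z)(1 + (0.48) z + (0.87) z^2)
  [check: z-coef 0.48 - (-0.2) = 0.68; z^2-coef 0.87 - (-0.2)(0.48) = 0.966; z^3-coef -(-0.2)(0.87) = 0.174.]
Remaining roots from the quadratic factor 1 + (0.48) z + (0.87) z^2:
  Set 1 + (0.48) z + (0.87) z^2 = 0, i.e. a z^2 + b z + c = 0 with a = 0.87, b = 0.48, c = 1.
  Discriminant D = b^2 - 4ac = (0.48)^2 - 4*(0.87)*1 = 0.2304 - (3.48) = -3.2496.
  D < 0, so the roots are the complex-conjugate pair z = (-b +/- i sqrt(-D)) / (2a) = -0.2759 +/- 1.036i.
  For a conjugate pair |z|^2 = z * conj(z) = (product of roots) = c/a = 1/(0.87) = 1.149425, so |z| = sqrt(1.149425) = 1.0721 for both roots.
Moduli of all roots: 5.0000, 1.0721, 1.0721.
All moduli strictly greater than 1? Yes.
Verdict: Invertible.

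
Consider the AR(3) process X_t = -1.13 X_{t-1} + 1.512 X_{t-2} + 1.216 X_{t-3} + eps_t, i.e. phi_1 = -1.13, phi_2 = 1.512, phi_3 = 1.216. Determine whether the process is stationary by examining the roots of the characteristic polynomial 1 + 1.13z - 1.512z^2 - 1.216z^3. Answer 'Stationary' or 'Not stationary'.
\text{Not stationary}

The AR(p) characteristic polynomial is P(z) = 1 + 1.13z - 1.512z^2 - 1.216z^3.
Stationarity requires all roots to lie outside the unit circle, i.e. |z| > 1 for every root.
Degree 3: look for a simple real root z0 first, then factor out (1 - z/z0) and solve the remaining quadratic.
Testing z0 = -0.625: P(-0.625) = 1 + (1.13)(-0.625) + (-1.512)(-0.625)^2 + (-1.216)(-0.625)^3
  = 1 + (-0.70625) + (-0.590625) + (0.296875) = 0.  So z_0 = -0.625 is a root, |z_0| = 0.625.
Divide out the factor (1 + 1.6 z) = (1 - z/z0) (since 1/z0 = -1.6):
  P(z) = (1 + 1.6 z)(1 + (-0.47) z + (-0.76) z^2)
  [check: z-coef -0.47 - (-1.6) = 1.13; z^2-coef -0.76 - (-1.6)(-0.47) = -1.512; z^3-coef -(-1.6)(-0.76) = -1.216.]
Remaining roots from the quadratic factor 1 + (-0.47) z + (-0.76) z^2:
  Set 1 + (-0.47) z + (-0.76) z^2 = 0, i.e. a z^2 + b z + c = 0 with a = -0.76, b = -0.47, c = 1.
  Discriminant D = b^2 - 4ac = (-0.47)^2 - 4*(-0.76)*1 = 0.2209 - (-3.04) = 3.2609.
  D >= 0, so the roots are real: z = (-b +/- sqrt(D)) / (2a) = (0.47 +/- 1.805796) / (-1.52).
    z_1 = (0.47 + 1.805796) / (-1.52) = -1.4972,   |z_1| = 1.4972.
    z_2 = (0.47 - 1.805796) / (-1.52) = 0.8788,   |z_2| = 0.8788.
Moduli of all roots: 0.6250, 1.4972, 0.8788.
All moduli strictly greater than 1? No.
Verdict: Not stationary.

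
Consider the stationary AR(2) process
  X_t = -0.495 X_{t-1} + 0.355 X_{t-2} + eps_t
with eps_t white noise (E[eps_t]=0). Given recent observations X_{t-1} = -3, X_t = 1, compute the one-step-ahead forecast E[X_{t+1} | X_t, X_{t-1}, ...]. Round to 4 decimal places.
E[X_{t+1} \mid \mathcal F_t] = -1.5600

For an AR(p) model X_t = c + sum_i phi_i X_{t-i} + eps_t, the
one-step-ahead conditional mean is
  E[X_{t+1} | X_t, ...] = c + sum_i phi_i X_{t+1-i}.
Substitute known values:
  E[X_{t+1} | ...] = (-0.495) * (1) + (0.355) * (-3)
                   = -1.5600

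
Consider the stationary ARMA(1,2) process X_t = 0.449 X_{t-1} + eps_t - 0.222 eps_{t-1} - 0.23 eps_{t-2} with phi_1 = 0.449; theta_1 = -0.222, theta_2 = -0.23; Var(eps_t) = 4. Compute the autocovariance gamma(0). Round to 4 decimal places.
\gamma(0) = 4.2883

Multiply the model equation by X_{t-k} and take expectations. With theta_0 = psi_0 = 1 and psi_j the MA(infinity) weights, this gives
  gamma(k) - sum_i phi_i gamma(k-i) = c_k,
  c_k = sigma^2 * sum_{j=k..q} theta_j psi_{j-k}   (c_k = 0 for k > q),
using gamma(-m) = gamma(m).
psi-weights needed (psi_j = theta_j + sum_i phi_i psi_{j-i}):
  psi_1 = theta_1 + phi_1 = -0.222 + (0.449) = 0.227
  psi_2 = theta_2 + phi_1 psi_1 = -0.23 + (0.449)(0.227) = -0.128077
Right-hand sides:
  c_0 = sigma^2 (1 + theta_1 psi_1 + theta_2 psi_2) = 4 * (1 + (-0.222)(0.227) + (-0.23)(-0.128077)) = 4 * 0.979064 = 3.916255
  c_1 = sigma^2 (theta_1 + theta_2 psi_1) = 4 * (-0.222 + (-0.23)(0.227)) = -1.09684
  c_2 = sigma^2 theta_2 = 4 * (-0.23) = -0.92
Equations for k = 0 and k = 1 (AR order 1):
  gamma(0) = phi_1 gamma(1) + c_0
  gamma(1) = phi_1 gamma(0) + c_1
Substituting the second into the first: gamma(0) (1 - phi_1^2) = c_0 + phi_1 c_1, so
  gamma(0) = (c_0 + phi_1 c_1) / (1 - phi_1^2) = (3.916255 + (0.449)(-1.09684)) / (1 - (0.449)^2) = 3.423774 / 0.798399 = 4.288299.
Therefore gamma(0) = 4.2883 (to 4 decimal places).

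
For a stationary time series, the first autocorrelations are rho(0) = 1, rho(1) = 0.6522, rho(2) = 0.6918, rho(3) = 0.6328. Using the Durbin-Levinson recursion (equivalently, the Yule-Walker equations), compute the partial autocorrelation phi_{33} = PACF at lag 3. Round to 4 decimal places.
\phi_{33} = 0.1960

The PACF at lag k is phi_{kk}, the last component of the solution
to the Yule-Walker system G_k phi = r_k where
  (G_k)_{ij} = rho(|i - j|), (r_k)_i = rho(i), i,j = 1..k.
Equivalently, Durbin-Levinson gives phi_{kk} iteratively:
  phi_{11} = rho(1)
  phi_{kk} = [rho(k) - sum_{j=1..k-1} phi_{k-1,j} rho(k-j)]
            / [1 - sum_{j=1..k-1} phi_{k-1,j} rho(j)],
  phi_{k,j} = phi_{k-1,j} - phi_{kk} phi_{k-1,k-j},  j = 1..k-1.
Step k = 1:
  phi_11 = rho(1) = 0.6522.
Step k = 2:
  phi_22 = [rho(2) - phi_11 rho(1)] / [1 - phi_11 rho(1)] = [0.6918 - (0.6522)(0.6522)] / [1 - (0.6522)(0.6522)]
         = 0.26643516 / 0.57463516 = 0.46366.
  Update: phi_21 = phi_11 - phi_22 phi_11 = 0.6522 - (0.46366)(0.6522) = 0.349801.
Step k = 3:
  phi_33 = [rho(3) - phi_21 rho(2) - phi_22 rho(1)] / [1 - phi_21 rho(1) - phi_22 rho(2)]
    numerator   = 0.6328 - (0.349801)(0.6918) - (0.46366)(0.6522) = 0.08840871
    denominator = 1 - (0.349801)(0.6522) - (0.46366)(0.6918) = 0.45109992
  phi_33 = 0.08840871 / 0.45109992 = 0.196.
Therefore phi_{33} = 0.1960.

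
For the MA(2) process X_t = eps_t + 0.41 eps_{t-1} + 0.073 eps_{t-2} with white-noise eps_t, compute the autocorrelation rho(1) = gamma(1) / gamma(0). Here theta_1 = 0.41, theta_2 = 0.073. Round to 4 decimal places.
\rho(1) = 0.3749

For an MA(q) process with theta_0 = 1, the autocovariance is
  gamma(k) = sigma^2 * sum_{i=0..q-k} theta_i * theta_{i+k},
and rho(k) = gamma(k) / gamma(0). Sigma^2 cancels.
  numerator   = (1)*(0.41) + (0.41)*(0.073) = 0.43993.
  denominator = (1)^2 + (0.41)^2 + (0.073)^2 = 1.173429.
  rho(1) = 0.43993 / 1.173429 = 0.3749.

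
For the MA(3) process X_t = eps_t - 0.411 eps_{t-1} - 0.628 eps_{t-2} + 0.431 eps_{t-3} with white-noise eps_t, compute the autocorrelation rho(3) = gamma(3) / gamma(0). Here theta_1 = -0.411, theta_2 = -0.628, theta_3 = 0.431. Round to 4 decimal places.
\rho(3) = 0.2464

For an MA(q) process with theta_0 = 1, the autocovariance is
  gamma(k) = sigma^2 * sum_{i=0..q-k} theta_i * theta_{i+k},
and rho(k) = gamma(k) / gamma(0). Sigma^2 cancels.
  numerator   = (1)*(0.431) = 0.431.
  denominator = (1)^2 + (-0.411)^2 + (-0.628)^2 + (0.431)^2 = 1.749066.
  rho(3) = 0.431 / 1.749066 = 0.2464.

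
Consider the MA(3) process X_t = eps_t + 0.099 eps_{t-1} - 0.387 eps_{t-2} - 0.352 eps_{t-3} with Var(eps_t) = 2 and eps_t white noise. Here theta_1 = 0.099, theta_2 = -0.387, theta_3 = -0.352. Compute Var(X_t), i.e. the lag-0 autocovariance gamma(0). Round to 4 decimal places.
\gamma(0) = 2.5669

For an MA(q) process X_t = eps_t + sum_i theta_i eps_{t-i} with
Var(eps_t) = sigma^2, the variance is
  gamma(0) = sigma^2 * (1 + sum_i theta_i^2).
  sum_i theta_i^2 = (0.099)^2 + (-0.387)^2 + (-0.352)^2 = 0.009801 + 0.149769 + 0.123904 = 0.283474.
  gamma(0) = 2 * (1 + 0.283474) = 2 * 1.283474 = 2.566948, which rounds to 2.5669.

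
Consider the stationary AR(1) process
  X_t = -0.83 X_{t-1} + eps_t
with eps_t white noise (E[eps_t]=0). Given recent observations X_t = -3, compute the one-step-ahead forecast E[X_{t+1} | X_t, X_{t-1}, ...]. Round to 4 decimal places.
E[X_{t+1} \mid \mathcal F_t] = 2.4900

For an AR(p) model X_t = c + sum_i phi_i X_{t-i} + eps_t, the
one-step-ahead conditional mean is
  E[X_{t+1} | X_t, ...] = c + sum_i phi_i X_{t+1-i}.
Substitute known values:
  E[X_{t+1} | ...] = (-0.83) * (-3)
                   = 2.4900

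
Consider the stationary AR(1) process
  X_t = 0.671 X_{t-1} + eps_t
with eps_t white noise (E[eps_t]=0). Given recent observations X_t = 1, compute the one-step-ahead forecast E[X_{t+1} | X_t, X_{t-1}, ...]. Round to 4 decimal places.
E[X_{t+1} \mid \mathcal F_t] = 0.6710

For an AR(p) model X_t = c + sum_i phi_i X_{t-i} + eps_t, the
one-step-ahead conditional mean is
  E[X_{t+1} | X_t, ...] = c + sum_i phi_i X_{t+1-i}.
Substitute known values:
  E[X_{t+1} | ...] = (0.671) * (1)
                   = 0.6710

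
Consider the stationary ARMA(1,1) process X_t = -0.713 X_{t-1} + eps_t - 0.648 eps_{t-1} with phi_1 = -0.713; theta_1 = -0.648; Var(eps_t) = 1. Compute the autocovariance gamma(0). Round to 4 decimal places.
\gamma(0) = 4.7677

Multiply the model equation by X_{t-k} and take expectations. With theta_0 = psi_0 = 1 and psi_j the MA(infinity) weights, this gives
  gamma(k) - sum_i phi_i gamma(k-i) = c_k,
  c_k = sigma^2 * sum_{j=k..q} theta_j psi_{j-k}   (c_k = 0 for k > q),
using gamma(-m) = gamma(m).
psi-weights needed (psi_j = theta_j + sum_i phi_i psi_{j-i}):
  psi_1 = theta_1 + phi_1 = -0.648 + (-0.713) = -1.361
Right-hand sides:
  c_0 = sigma^2 (1 + theta_1 psi_1) = 1 * (1 + (-0.648)(-1.361)) = 1 * 1.881928 = 1.881928
  c_1 = sigma^2 theta_1 = 1 * (-0.648) = -0.648
  c_2 = 0
Equations for k = 0 and k = 1 (AR order 1):
  gamma(0) = phi_1 gamma(1) + c_0
  gamma(1) = phi_1 gamma(0) + c_1
Substituting the second into the first: gamma(0) (1 - phi_1^2) = c_0 + phi_1 c_1, so
  gamma(0) = (c_0 + phi_1 c_1) / (1 - phi_1^2) = (1.881928 + (-0.713)(-0.648)) / (1 - (-0.713)^2) = 2.343952 / 0.491631 = 4.767706.
Therefore gamma(0) = 4.7677 (to 4 decimal places).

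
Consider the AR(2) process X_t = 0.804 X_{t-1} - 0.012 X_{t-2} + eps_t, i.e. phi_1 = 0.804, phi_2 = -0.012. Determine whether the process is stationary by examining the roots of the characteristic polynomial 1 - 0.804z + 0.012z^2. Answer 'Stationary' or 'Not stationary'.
\text{Stationary}

The AR(p) characteristic polynomial is P(z) = 1 - 0.804z + 0.012z^2.
Stationarity requires all roots to lie outside the unit circle, i.e. |z| > 1 for every root.
Set 1 + (-0.804) z + (0.012) z^2 = 0, i.e. a z^2 + b z + c = 0 with a = 0.012, b = -0.804, c = 1.
Discriminant D = b^2 - 4ac = (-0.804)^2 - 4*(0.012)*1 = 0.646416 - (0.048) = 0.598416.
D >= 0, so the roots are real: z = (-b +/- sqrt(D)) / (2a) = (0.804 +/- 0.773574) / (0.024).
  z_1 = (0.804 + 0.773574) / (0.024) = 65.7322,   |z_1| = 65.7322.
  z_2 = (0.804 - 0.773574) / (0.024) = 1.2678,   |z_2| = 1.2678.
Moduli of all roots: 65.7322, 1.2678.
All moduli strictly greater than 1? Yes.
Verdict: Stationary.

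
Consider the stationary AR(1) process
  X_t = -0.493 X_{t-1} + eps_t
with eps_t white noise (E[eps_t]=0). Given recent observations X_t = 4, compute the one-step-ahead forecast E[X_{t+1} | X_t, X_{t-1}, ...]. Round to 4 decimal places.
E[X_{t+1} \mid \mathcal F_t] = -1.9720

For an AR(p) model X_t = c + sum_i phi_i X_{t-i} + eps_t, the
one-step-ahead conditional mean is
  E[X_{t+1} | X_t, ...] = c + sum_i phi_i X_{t+1-i}.
Substitute known values:
  E[X_{t+1} | ...] = (-0.493) * (4)
                   = -1.9720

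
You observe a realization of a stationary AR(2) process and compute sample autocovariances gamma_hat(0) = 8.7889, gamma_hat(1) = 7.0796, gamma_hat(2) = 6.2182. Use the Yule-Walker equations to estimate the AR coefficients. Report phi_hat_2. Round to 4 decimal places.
\hat\phi_{2} = 0.1670

The Yule-Walker equations for an AR(p) process read, in matrix form,
  Gamma_p phi = r_p,   with   (Gamma_p)_{ij} = gamma(|i - j|),
                       (r_p)_i = gamma(i),   i,j = 1..p.
Substitute the sample gammas (Toeplitz matrix and right-hand side of size 2):
  Gamma_p = [[8.7889, 7.0796], [7.0796, 8.7889]]
  r_p     = [7.0796, 6.2182]
Written out:
  8.7889 phi_1 + 7.0796 phi_2 = 7.0796
  7.0796 phi_1 + 8.7889 phi_2 = 6.2182
Solve by Cramer's rule:
  det = gamma(0)^2 - gamma(1)^2 = (8.7889)^2 - (7.0796)^2 = 77.24476321 - 50.12073616 = 27.12402705
  phi_hat_1 = [gamma(1) gamma(0) - gamma(1) gamma(2)] / det = [(7.0796)(8.7889) - (7.0796)(6.2182)] / 27.12402705 = 18.19952772 / 27.12402705 = 0.671
  phi_hat_2 = [gamma(0) gamma(2) - gamma(1)^2] / det = [(8.7889)(6.2182) - (7.0796)^2] / 27.12402705 = 4.53040182 / 27.12402705 = 0.167
So phi_hat = [0.6710, 0.1670].
Therefore phi_hat_2 = 0.1670.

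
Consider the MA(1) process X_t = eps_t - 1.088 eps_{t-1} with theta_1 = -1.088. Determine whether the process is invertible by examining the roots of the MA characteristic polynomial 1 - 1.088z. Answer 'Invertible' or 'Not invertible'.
\text{Not invertible}

The MA(q) characteristic polynomial is P(z) = 1 - 1.088z.
Invertibility requires all roots to lie outside the unit circle, i.e. |z| > 1 for every root.
This is linear in z: 1 + (-1.088) z = 0  =>  z = -1/(-1.088) = 0.919118,  |z| = 0.919118.
Moduli of all roots: 0.9191.
All moduli strictly greater than 1? No.
Verdict: Not invertible.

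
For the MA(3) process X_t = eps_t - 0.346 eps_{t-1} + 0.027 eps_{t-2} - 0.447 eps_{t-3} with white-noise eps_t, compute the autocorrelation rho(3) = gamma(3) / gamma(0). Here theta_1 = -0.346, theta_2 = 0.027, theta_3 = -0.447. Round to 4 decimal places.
\rho(3) = -0.3386

For an MA(q) process with theta_0 = 1, the autocovariance is
  gamma(k) = sigma^2 * sum_{i=0..q-k} theta_i * theta_{i+k},
and rho(k) = gamma(k) / gamma(0). Sigma^2 cancels.
  numerator   = (1)*(-0.447) = -0.447.
  denominator = (1)^2 + (-0.346)^2 + (0.027)^2 + (-0.447)^2 = 1.320254.
  rho(3) = -0.447 / 1.320254 = -0.3386.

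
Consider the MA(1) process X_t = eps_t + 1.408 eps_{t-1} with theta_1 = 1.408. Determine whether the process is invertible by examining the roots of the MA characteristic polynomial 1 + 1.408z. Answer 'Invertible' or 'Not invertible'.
\text{Not invertible}

The MA(q) characteristic polynomial is P(z) = 1 + 1.408z.
Invertibility requires all roots to lie outside the unit circle, i.e. |z| > 1 for every root.
This is linear in z: 1 + (1.408) z = 0  =>  z = -1/(1.408) = -0.710227,  |z| = 0.710227.
Moduli of all roots: 0.7102.
All moduli strictly greater than 1? No.
Verdict: Not invertible.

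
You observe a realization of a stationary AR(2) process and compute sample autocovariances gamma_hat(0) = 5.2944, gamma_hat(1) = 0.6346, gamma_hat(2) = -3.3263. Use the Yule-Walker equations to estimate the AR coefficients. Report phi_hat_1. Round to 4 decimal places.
\hat\phi_{1} = 0.1980

The Yule-Walker equations for an AR(p) process read, in matrix form,
  Gamma_p phi = r_p,   with   (Gamma_p)_{ij} = gamma(|i - j|),
                       (r_p)_i = gamma(i),   i,j = 1..p.
Substitute the sample gammas (Toeplitz matrix and right-hand side of size 2):
  Gamma_p = [[5.2944, 0.6346], [0.6346, 5.2944]]
  r_p     = [0.6346, -3.3263]
Written out:
  5.2944 phi_1 + 0.6346 phi_2 = 0.6346
  0.6346 phi_1 + 5.2944 phi_2 = -3.3263
Solve by Cramer's rule:
  det = gamma(0)^2 - gamma(1)^2 = (5.2944)^2 - (0.6346)^2 = 28.03067136 - 0.40271716 = 27.6279542
  phi_hat_1 = [gamma(1) gamma(0) - gamma(1) gamma(2)] / det = [(0.6346)(5.2944) - (0.6346)(-3.3263)] / 27.6279542 = 5.47069622 / 27.6279542 = 0.198
  phi_hat_2 = [gamma(0) gamma(2) - gamma(1)^2] / det = [(5.2944)(-3.3263) - (0.6346)^2] / 27.6279542 = -18.01347988 / 27.6279542 = -0.652
So phi_hat = [0.1980, -0.6520].
Therefore phi_hat_1 = 0.1980.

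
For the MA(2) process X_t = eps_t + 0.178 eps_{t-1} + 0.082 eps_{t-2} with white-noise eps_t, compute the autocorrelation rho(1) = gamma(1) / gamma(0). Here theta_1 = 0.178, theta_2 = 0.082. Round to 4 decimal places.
\rho(1) = 0.1855

For an MA(q) process with theta_0 = 1, the autocovariance is
  gamma(k) = sigma^2 * sum_{i=0..q-k} theta_i * theta_{i+k},
and rho(k) = gamma(k) / gamma(0). Sigma^2 cancels.
  numerator   = (1)*(0.178) + (0.178)*(0.082) = 0.192596.
  denominator = (1)^2 + (0.178)^2 + (0.082)^2 = 1.038408.
  rho(1) = 0.192596 / 1.038408 = 0.1855.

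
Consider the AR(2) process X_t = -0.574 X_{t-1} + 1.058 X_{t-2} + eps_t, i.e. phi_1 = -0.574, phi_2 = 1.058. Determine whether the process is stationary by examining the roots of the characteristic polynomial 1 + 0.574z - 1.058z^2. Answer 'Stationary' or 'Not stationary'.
\text{Not stationary}

The AR(p) characteristic polynomial is P(z) = 1 + 0.574z - 1.058z^2.
Stationarity requires all roots to lie outside the unit circle, i.e. |z| > 1 for every root.
Set 1 + (0.574) z + (-1.058) z^2 = 0, i.e. a z^2 + b z + c = 0 with a = -1.058, b = 0.574, c = 1.
Discriminant D = b^2 - 4ac = (0.574)^2 - 4*(-1.058)*1 = 0.329476 - (-4.232) = 4.561476.
D >= 0, so the roots are real: z = (-b +/- sqrt(D)) / (2a) = (-0.574 +/- 2.135761) / (-2.116).
  z_1 = (-0.574 + 2.135761) / (-2.116) = -0.7381,   |z_1| = 0.7381.
  z_2 = (-0.574 - 2.135761) / (-2.116) = 1.2806,   |z_2| = 1.2806.
Moduli of all roots: 0.7381, 1.2806.
All moduli strictly greater than 1? No.
Verdict: Not stationary.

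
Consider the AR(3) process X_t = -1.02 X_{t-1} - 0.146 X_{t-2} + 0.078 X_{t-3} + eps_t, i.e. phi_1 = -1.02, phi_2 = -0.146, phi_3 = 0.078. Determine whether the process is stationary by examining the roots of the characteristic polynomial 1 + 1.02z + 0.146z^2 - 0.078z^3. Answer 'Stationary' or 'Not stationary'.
\text{Stationary}

The AR(p) characteristic polynomial is P(z) = 1 + 1.02z + 0.146z^2 - 0.078z^3.
Stationarity requires all roots to lie outside the unit circle, i.e. |z| > 1 for every root.
Degree 3: look for a simple real root z0 first, then factor out (1 - z/z0) and solve the remaining quadratic.
Testing z0 = 5: P(5) = 1 + (1.02)(5) + (0.146)(5)^2 + (-0.078)(5)^3
  = 1 + (5.1) + (3.65) + (-9.75) = 0.  So z_0 = 5 is a root, |z_0| = 5.
Divide out the factor (1 - 0.2 z) = (1 - z/z0) (since 1/z0 = 0.2):
  P(z) = (1 - 0.2 z)(1 + (1.22) z + (0.39) z^2)
  [check: z-coef 1.22 - (0.2) = 1.02; z^2-coef 0.39 - (0.2)(1.22) = 0.146; z^3-coef -(0.2)(0.39) = -0.078.]
Remaining roots from the quadratic factor 1 + (1.22) z + (0.39) z^2:
  Set 1 + (1.22) z + (0.39) z^2 = 0, i.e. a z^2 + b z + c = 0 with a = 0.39, b = 1.22, c = 1.
  Discriminant D = b^2 - 4ac = (1.22)^2 - 4*(0.39)*1 = 1.4884 - (1.56) = -0.0716.
  D < 0, so the roots are the complex-conjugate pair z = (-b +/- i sqrt(-D)) / (2a) = -1.5641 +/- 0.3431i.
  For a conjugate pair |z|^2 = z * conj(z) = (product of roots) = c/a = 1/(0.39) = 2.564103, so |z| = sqrt(2.564103) = 1.6013 for both roots.
Moduli of all roots: 5.0000, 1.6013, 1.6013.
All moduli strictly greater than 1? Yes.
Verdict: Stationary.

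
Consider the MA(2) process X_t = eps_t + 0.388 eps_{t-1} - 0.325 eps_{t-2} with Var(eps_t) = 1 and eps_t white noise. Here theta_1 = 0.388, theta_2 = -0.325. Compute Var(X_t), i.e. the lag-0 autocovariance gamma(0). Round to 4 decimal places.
\gamma(0) = 1.2562

For an MA(q) process X_t = eps_t + sum_i theta_i eps_{t-i} with
Var(eps_t) = sigma^2, the variance is
  gamma(0) = sigma^2 * (1 + sum_i theta_i^2).
  sum_i theta_i^2 = (0.388)^2 + (-0.325)^2 = 0.150544 + 0.105625 = 0.256169.
  gamma(0) = 1 * (1 + 0.256169) = 1 * 1.256169 = 1.256169, which rounds to 1.2562.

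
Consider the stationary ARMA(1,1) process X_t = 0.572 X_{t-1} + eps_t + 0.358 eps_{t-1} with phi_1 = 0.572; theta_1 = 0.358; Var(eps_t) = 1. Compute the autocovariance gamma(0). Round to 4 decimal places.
\gamma(0) = 2.2855

Multiply the model equation by X_{t-k} and take expectations. With theta_0 = psi_0 = 1 and psi_j the MA(infinity) weights, this gives
  gamma(k) - sum_i phi_i gamma(k-i) = c_k,
  c_k = sigma^2 * sum_{j=k..q} theta_j psi_{j-k}   (c_k = 0 for k > q),
using gamma(-m) = gamma(m).
psi-weights needed (psi_j = theta_j + sum_i phi_i psi_{j-i}):
  psi_1 = theta_1 + phi_1 = 0.358 + (0.572) = 0.93
Right-hand sides:
  c_0 = sigma^2 (1 + theta_1 psi_1) = 1 * (1 + (0.358)(0.93)) = 1 * 1.33294 = 1.33294
  c_1 = sigma^2 theta_1 = 1 * (0.358) = 0.358
  c_2 = 0
Equations for k = 0 and k = 1 (AR order 1):
  gamma(0) = phi_1 gamma(1) + c_0
  gamma(1) = phi_1 gamma(0) + c_1
Substituting the second into the first: gamma(0) (1 - phi_1^2) = c_0 + phi_1 c_1, so
  gamma(0) = (c_0 + phi_1 c_1) / (1 - phi_1^2) = (1.33294 + (0.572)(0.358)) / (1 - (0.572)^2) = 1.537716 / 0.672816 = 2.285493.
Therefore gamma(0) = 2.2855 (to 4 decimal places).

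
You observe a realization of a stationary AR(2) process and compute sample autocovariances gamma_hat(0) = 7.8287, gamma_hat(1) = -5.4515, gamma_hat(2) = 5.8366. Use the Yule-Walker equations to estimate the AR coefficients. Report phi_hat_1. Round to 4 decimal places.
\hat\phi_{1} = -0.3440

The Yule-Walker equations for an AR(p) process read, in matrix form,
  Gamma_p phi = r_p,   with   (Gamma_p)_{ij} = gamma(|i - j|),
                       (r_p)_i = gamma(i),   i,j = 1..p.
Substitute the sample gammas (Toeplitz matrix and right-hand side of size 2):
  Gamma_p = [[7.8287, -5.4515], [-5.4515, 7.8287]]
  r_p     = [-5.4515, 5.8366]
Written out:
  7.8287 phi_1 - 5.4515 phi_2 = -5.4515
  -5.4515 phi_1 + 7.8287 phi_2 = 5.8366
Solve by Cramer's rule:
  det = gamma(0)^2 - gamma(1)^2 = (7.8287)^2 - (-5.4515)^2 = 61.28854369 - 29.71885225 = 31.56969144
  phi_hat_1 = [gamma(1) gamma(0) - gamma(1) gamma(2)] / det = [(-5.4515)(7.8287) - (-5.4515)(5.8366)] / 31.56969144 = -10.85993315 / 31.56969144 = -0.344
  phi_hat_2 = [gamma(0) gamma(2) - gamma(1)^2] / det = [(7.8287)(5.8366) - (-5.4515)^2] / 31.56969144 = 15.97413817 / 31.56969144 = 0.506
So phi_hat = [-0.3440, 0.5060].
Therefore phi_hat_1 = -0.3440.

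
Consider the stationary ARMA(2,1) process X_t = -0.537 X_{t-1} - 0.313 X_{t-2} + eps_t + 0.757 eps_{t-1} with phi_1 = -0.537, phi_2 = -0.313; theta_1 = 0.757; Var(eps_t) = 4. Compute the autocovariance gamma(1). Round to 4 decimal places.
\gamma(1) = 0.2288

Multiply the model equation by X_{t-k} and take expectations. With theta_0 = psi_0 = 1 and psi_j the MA(infinity) weights, this gives
  gamma(k) - sum_i phi_i gamma(k-i) = c_k,
  c_k = sigma^2 * sum_{j=k..q} theta_j psi_{j-k}   (c_k = 0 for k > q),
using gamma(-m) = gamma(m).
psi-weights needed (psi_j = theta_j + sum_i phi_i psi_{j-i}):
  psi_1 = theta_1 + phi_1 = 0.757 + (-0.537) = 0.22
Right-hand sides:
  c_0 = sigma^2 (1 + theta_1 psi_1) = 4 * (1 + (0.757)(0.22)) = 4 * 1.16654 = 4.66616
  c_1 = sigma^2 theta_1 = 4 * (0.757) = 3.028
  c_2 = 0
Equations for k = 0, 1, 2 (AR order 2, c_2 = 0):
  (E0) gamma(0) = phi_1 gamma(1) + phi_2 gamma(2) + c_0
  (E1) gamma(1) = phi_1 gamma(0) + phi_2 gamma(1) + c_1
  (E2) gamma(2) = phi_1 gamma(1) + phi_2 gamma(0)
From (E1): gamma(1) = A gamma(0) + B with
  A = phi_1 / (1 - phi_2) = -0.537 / 1.313 = -0.408987,   B = c_1 / (1 - phi_2) = 3.028 / 1.313 = 2.306169.
Insert (E2) into (E0): gamma(0) (1 - phi_2^2) = phi_1 (1 + phi_2) gamma(1) + c_0.
  phi_1 (1 + phi_2) = (-0.537)(0.687) = -0.368919,   1 - phi_2^2 = 0.902031.
Replace gamma(1) by A gamma(0) + B and collect gamma(0):
  gamma(0) [0.902031 - (-0.368919)(-0.408987)] = (-0.368919)(2.306169) + 4.66616
  gamma(0) * 0.751148 = 3.81537
  gamma(0) = 3.81537 / 0.751148 = 5.079386.
  gamma(1) = A gamma(0) + B = (-0.408987)(5.079386) + (2.306169) = 0.228766.
Therefore gamma(1) = 0.2288 (to 4 decimal places).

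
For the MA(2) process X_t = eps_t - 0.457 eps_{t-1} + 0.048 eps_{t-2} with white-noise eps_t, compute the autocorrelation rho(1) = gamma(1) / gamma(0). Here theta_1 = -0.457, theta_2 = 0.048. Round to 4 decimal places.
\rho(1) = -0.3954

For an MA(q) process with theta_0 = 1, the autocovariance is
  gamma(k) = sigma^2 * sum_{i=0..q-k} theta_i * theta_{i+k},
and rho(k) = gamma(k) / gamma(0). Sigma^2 cancels.
  numerator   = (1)*(-0.457) + (-0.457)*(0.048) = -0.478936.
  denominator = (1)^2 + (-0.457)^2 + (0.048)^2 = 1.211153.
  rho(1) = -0.478936 / 1.211153 = -0.3954.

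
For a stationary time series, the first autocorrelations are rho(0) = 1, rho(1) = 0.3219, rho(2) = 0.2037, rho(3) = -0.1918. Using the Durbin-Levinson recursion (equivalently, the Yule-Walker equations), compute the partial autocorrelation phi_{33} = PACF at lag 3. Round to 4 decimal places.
\phi_{33} = -0.3231

The PACF at lag k is phi_{kk}, the last component of the solution
to the Yule-Walker system G_k phi = r_k where
  (G_k)_{ij} = rho(|i - j|), (r_k)_i = rho(i), i,j = 1..k.
Equivalently, Durbin-Levinson gives phi_{kk} iteratively:
  phi_{11} = rho(1)
  phi_{kk} = [rho(k) - sum_{j=1..k-1} phi_{k-1,j} rho(k-j)]
            / [1 - sum_{j=1..k-1} phi_{k-1,j} rho(j)],
  phi_{k,j} = phi_{k-1,j} - phi_{kk} phi_{k-1,k-j},  j = 1..k-1.
Step k = 1:
  phi_11 = rho(1) = 0.3219.
Step k = 2:
  phi_22 = [rho(2) - phi_11 rho(1)] / [1 - phi_11 rho(1)] = [0.2037 - (0.3219)(0.3219)] / [1 - (0.3219)(0.3219)]
         = 0.10008039 / 0.89638039 = 0.111649.
  Update: phi_21 = phi_11 - phi_22 phi_11 = 0.3219 - (0.111649)(0.3219) = 0.28596.
Step k = 3:
  phi_33 = [rho(3) - phi_21 rho(2) - phi_22 rho(1)] / [1 - phi_21 rho(1) - phi_22 rho(2)]
    numerator   = -0.1918 - (0.28596)(0.2037) - (0.111649)(0.3219) = -0.28599002
    denominator = 1 - (0.28596)(0.3219) - (0.111649)(0.2037) = 0.88520647
  phi_33 = -0.28599002 / 0.88520647 = -0.3231.
Therefore phi_{33} = -0.3231.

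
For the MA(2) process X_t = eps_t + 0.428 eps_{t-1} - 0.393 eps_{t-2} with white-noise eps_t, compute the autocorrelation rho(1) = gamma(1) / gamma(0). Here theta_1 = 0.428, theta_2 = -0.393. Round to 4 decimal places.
\rho(1) = 0.1942

For an MA(q) process with theta_0 = 1, the autocovariance is
  gamma(k) = sigma^2 * sum_{i=0..q-k} theta_i * theta_{i+k},
and rho(k) = gamma(k) / gamma(0). Sigma^2 cancels.
  numerator   = (1)*(0.428) + (0.428)*(-0.393) = 0.259796.
  denominator = (1)^2 + (0.428)^2 + (-0.393)^2 = 1.337633.
  rho(1) = 0.259796 / 1.337633 = 0.1942.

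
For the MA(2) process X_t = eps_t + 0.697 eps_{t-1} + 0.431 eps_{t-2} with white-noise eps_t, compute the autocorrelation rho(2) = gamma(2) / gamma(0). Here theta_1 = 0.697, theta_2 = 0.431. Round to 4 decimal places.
\rho(2) = 0.2578

For an MA(q) process with theta_0 = 1, the autocovariance is
  gamma(k) = sigma^2 * sum_{i=0..q-k} theta_i * theta_{i+k},
and rho(k) = gamma(k) / gamma(0). Sigma^2 cancels.
  numerator   = (1)*(0.431) = 0.431.
  denominator = (1)^2 + (0.697)^2 + (0.431)^2 = 1.67157.
  rho(2) = 0.431 / 1.67157 = 0.2578.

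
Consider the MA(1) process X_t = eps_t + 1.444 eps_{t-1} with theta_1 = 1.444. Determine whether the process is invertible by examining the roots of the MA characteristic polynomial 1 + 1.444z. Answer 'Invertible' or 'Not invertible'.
\text{Not invertible}

The MA(q) characteristic polynomial is P(z) = 1 + 1.444z.
Invertibility requires all roots to lie outside the unit circle, i.e. |z| > 1 for every root.
This is linear in z: 1 + (1.444) z = 0  =>  z = -1/(1.444) = -0.692521,  |z| = 0.692521.
Moduli of all roots: 0.6925.
All moduli strictly greater than 1? No.
Verdict: Not invertible.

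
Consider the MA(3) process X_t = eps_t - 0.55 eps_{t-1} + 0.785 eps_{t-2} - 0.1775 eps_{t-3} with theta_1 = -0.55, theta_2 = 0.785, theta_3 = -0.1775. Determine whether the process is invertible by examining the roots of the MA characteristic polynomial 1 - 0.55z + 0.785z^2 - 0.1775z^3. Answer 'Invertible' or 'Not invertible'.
\text{Invertible}

The MA(q) characteristic polynomial is P(z) = 1 - 0.55z + 0.785z^2 - 0.1775z^3.
Invertibility requires all roots to lie outside the unit circle, i.e. |z| > 1 for every root.
Degree 3: look for a simple real root z0 first, then factor out (1 - z/z0) and solve the remaining quadratic.
Testing z0 = 4: P(4) = 1 + (-0.55)(4) + (0.785)(4)^2 + (-0.1775)(4)^3
  = 1 + (-2.2) + (12.56) + (-11.36) = 0.  So z_0 = 4 is a root, |z_0| = 4.
Divide out the factor (1 - 0.25 z) = (1 - z/z0) (since 1/z0 = 0.25):
  P(z) = (1 - 0.25 z)(1 + (-0.3) z + (0.71) z^2)
  [check: z-coef -0.3 - (0.25) = -0.55; z^2-coef 0.71 - (0.25)(-0.3) = 0.785; z^3-coef -(0.25)(0.71) = -0.1775.]
Remaining roots from the quadratic factor 1 + (-0.3) z + (0.71) z^2:
  Set 1 + (-0.3) z + (0.71) z^2 = 0, i.e. a z^2 + b z + c = 0 with a = 0.71, b = -0.3, c = 1.
  Discriminant D = b^2 - 4ac = (-0.3)^2 - 4*(0.71)*1 = 0.09 - (2.84) = -2.75.
  D < 0, so the roots are the complex-conjugate pair z = (-b +/- i sqrt(-D)) / (2a) = 0.2113 +/- 1.1678i.
  For a conjugate pair |z|^2 = z * conj(z) = (product of roots) = c/a = 1/(0.71) = 1.408451, so |z| = sqrt(1.408451) = 1.1868 for both roots.
Moduli of all roots: 4.0000, 1.1868, 1.1868.
All moduli strictly greater than 1? Yes.
Verdict: Invertible.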